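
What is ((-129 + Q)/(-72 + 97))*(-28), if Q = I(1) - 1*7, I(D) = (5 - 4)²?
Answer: 756/5 ≈ 151.20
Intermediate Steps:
I(D) = 1 (I(D) = 1² = 1)
Q = -6 (Q = 1 - 1*7 = 1 - 7 = -6)
((-129 + Q)/(-72 + 97))*(-28) = ((-129 - 6)/(-72 + 97))*(-28) = -135/25*(-28) = -135*1/25*(-28) = -27/5*(-28) = 756/5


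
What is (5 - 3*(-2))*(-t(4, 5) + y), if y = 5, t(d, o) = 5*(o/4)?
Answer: -55/4 ≈ -13.750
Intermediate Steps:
t(d, o) = 5*o/4 (t(d, o) = 5*(o*(¼)) = 5*(o/4) = 5*o/4)
(5 - 3*(-2))*(-t(4, 5) + y) = (5 - 3*(-2))*(-5*5/4 + 5) = (5 + 6)*(-1*25/4 + 5) = 11*(-25/4 + 5) = 11*(-5/4) = -55/4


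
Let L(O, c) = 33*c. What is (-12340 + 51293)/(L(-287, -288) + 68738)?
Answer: 38953/59234 ≈ 0.65761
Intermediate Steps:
(-12340 + 51293)/(L(-287, -288) + 68738) = (-12340 + 51293)/(33*(-288) + 68738) = 38953/(-9504 + 68738) = 38953/59234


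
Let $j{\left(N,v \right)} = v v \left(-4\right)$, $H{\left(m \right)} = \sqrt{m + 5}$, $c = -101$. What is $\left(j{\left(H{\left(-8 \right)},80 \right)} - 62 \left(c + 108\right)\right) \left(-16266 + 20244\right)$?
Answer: $-103563252$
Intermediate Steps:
$H{\left(m \right)} = \sqrt{5 + m}$
$j{\left(N,v \right)} = - 4 v^{2}$ ($j{\left(N,v \right)} = v^{2} \left(-4\right) = - 4 v^{2}$)
$\left(j{\left(H{\left(-8 \right)},80 \right)} - 62 \left(c + 108\right)\right) \left(-16266 + 20244\right) = \left(- 4 \cdot 80^{2} - 62 \left(-101 + 108\right)\right) \left(-16266 + 20244\right) = \left(\left(-4\right) 6400 - 434\right) 3978 = \left(-25600 - 434\right) 3978 = \left(-26034\right) 3978 = -103563252$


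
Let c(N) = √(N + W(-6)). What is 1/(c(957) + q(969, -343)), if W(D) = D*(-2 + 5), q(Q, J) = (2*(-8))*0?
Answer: √939/939 ≈ 0.032634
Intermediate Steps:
q(Q, J) = 0 (q(Q, J) = -16*0 = 0)
W(D) = 3*D (W(D) = D*3 = 3*D)
c(N) = √(-18 + N) (c(N) = √(N + 3*(-6)) = √(N - 18) = √(-18 + N))
1/(c(957) + q(969, -343)) = 1/(√(-18 + 957) + 0) = 1/(√939 + 0) = 1/(√939) = √939/939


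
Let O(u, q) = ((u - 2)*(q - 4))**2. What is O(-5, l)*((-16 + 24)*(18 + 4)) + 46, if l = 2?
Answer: 34542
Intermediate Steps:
O(u, q) = (-4 + q)**2*(-2 + u)**2 (O(u, q) = ((-2 + u)*(-4 + q))**2 = ((-4 + q)*(-2 + u))**2 = (-4 + q)**2*(-2 + u)**2)
O(-5, l)*((-16 + 24)*(18 + 4)) + 46 = ((-4 + 2)**2*(-2 - 5)**2)*((-16 + 24)*(18 + 4)) + 46 = ((-2)**2*(-7)**2)*(8*22) + 46 = (4*49)*176 + 46 = 196*176 + 46 = 34496 + 46 = 34542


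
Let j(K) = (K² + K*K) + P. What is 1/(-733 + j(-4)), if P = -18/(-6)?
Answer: -1/698 ≈ -0.0014327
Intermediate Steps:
P = 3 (P = -18*(-⅙) = 3)
j(K) = 3 + 2*K² (j(K) = (K² + K*K) + 3 = (K² + K²) + 3 = 2*K² + 3 = 3 + 2*K²)
1/(-733 + j(-4)) = 1/(-733 + (3 + 2*(-4)²)) = 1/(-733 + (3 + 2*16)) = 1/(-733 + (3 + 32)) = 1/(-733 + 35) = 1/(-698) = -1/698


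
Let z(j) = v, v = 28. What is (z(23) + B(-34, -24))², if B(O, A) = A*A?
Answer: 364816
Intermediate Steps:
z(j) = 28
B(O, A) = A²
(z(23) + B(-34, -24))² = (28 + (-24)²)² = (28 + 576)² = 604² = 364816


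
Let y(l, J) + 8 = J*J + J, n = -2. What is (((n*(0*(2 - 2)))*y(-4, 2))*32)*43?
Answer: 0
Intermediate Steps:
y(l, J) = -8 + J + J**2 (y(l, J) = -8 + (J*J + J) = -8 + (J**2 + J) = -8 + (J + J**2) = -8 + J + J**2)
(((n*(0*(2 - 2)))*y(-4, 2))*32)*43 = (((-0*(2 - 2))*(-8 + 2 + 2**2))*32)*43 = (((-0*0)*(-8 + 2 + 4))*32)*43 = ((-2*0*(-2))*32)*43 = ((0*(-2))*32)*43 = (0*32)*43 = 0*43 = 0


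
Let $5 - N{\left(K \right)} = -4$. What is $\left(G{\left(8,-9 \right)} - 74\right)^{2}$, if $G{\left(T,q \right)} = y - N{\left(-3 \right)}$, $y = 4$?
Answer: $6241$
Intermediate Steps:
$N{\left(K \right)} = 9$ ($N{\left(K \right)} = 5 - -4 = 5 + 4 = 9$)
$G{\left(T,q \right)} = -5$ ($G{\left(T,q \right)} = 4 - 9 = -5$)
$\left(G{\left(8,-9 \right)} - 74\right)^{2} = \left(-5 - 74\right)^{2} = \left(-79\right)^{2} = 6241$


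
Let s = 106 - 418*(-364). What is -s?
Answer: -152258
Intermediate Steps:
s = 152258 (s = 106 + 152152 = 152258)
-s = -1*152258 = -152258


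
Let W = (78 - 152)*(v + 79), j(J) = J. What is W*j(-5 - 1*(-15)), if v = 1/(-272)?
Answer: -3975095/68 ≈ -58457.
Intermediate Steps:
v = -1/272 ≈ -0.0036765
W = -795019/136 (W = (78 - 152)*(-1/272 + 79) = -74*21487/272 = -795019/136 ≈ -5845.7)
W*j(-5 - 1*(-15)) = -795019*(-5 - 1*(-15))/136 = -795019*(-5 + 15)/136 = -795019/136*10 = -3975095/68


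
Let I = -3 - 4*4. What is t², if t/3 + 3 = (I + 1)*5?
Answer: 77841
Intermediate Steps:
I = -19 (I = -3 - 16 = -19)
t = -279 (t = -9 + 3*((-19 + 1)*5) = -9 + 3*(-18*5) = -9 + 3*(-90) = -9 - 270 = -279)
t² = (-279)² = 77841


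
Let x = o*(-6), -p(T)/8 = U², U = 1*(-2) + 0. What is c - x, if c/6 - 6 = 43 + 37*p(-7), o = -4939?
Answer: -36444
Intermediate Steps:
U = -2 (U = -2 + 0 = -2)
p(T) = -32 (p(T) = -8*(-2)² = -8*4 = -32)
x = 29634 (x = -4939*(-6) = 29634)
c = -6810 (c = 36 + 6*(43 + 37*(-32)) = 36 + 6*(43 - 1184) = 36 + 6*(-1141) = 36 - 6846 = -6810)
c - x = -6810 - 1*29634 = -6810 - 29634 = -36444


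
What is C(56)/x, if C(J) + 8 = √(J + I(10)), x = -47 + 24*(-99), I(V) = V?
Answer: 8/2423 - √66/2423 ≈ -5.1192e-5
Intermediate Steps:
x = -2423 (x = -47 - 2376 = -2423)
C(J) = -8 + √(10 + J) (C(J) = -8 + √(J + 10) = -8 + √(10 + J))
C(56)/x = (-8 + √(10 + 56))/(-2423) = (-8 + √66)*(-1/2423) = 8/2423 - √66/2423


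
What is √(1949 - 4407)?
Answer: I*√2458 ≈ 49.578*I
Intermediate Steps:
√(1949 - 4407) = √(-2458) = I*√2458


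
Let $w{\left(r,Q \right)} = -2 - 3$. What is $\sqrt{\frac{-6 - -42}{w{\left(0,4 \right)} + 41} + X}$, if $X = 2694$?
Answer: $7 \sqrt{55} \approx 51.913$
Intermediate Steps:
$w{\left(r,Q \right)} = -5$ ($w{\left(r,Q \right)} = -2 - 3 = -5$)
$\sqrt{\frac{-6 - -42}{w{\left(0,4 \right)} + 41} + X} = \sqrt{\frac{-6 - -42}{-5 + 41} + 2694} = \sqrt{\frac{-6 + 42}{36} + 2694} = \sqrt{\frac{1}{36} \cdot 36 + 2694} = \sqrt{1 + 2694} = \sqrt{2695} = 7 \sqrt{55}$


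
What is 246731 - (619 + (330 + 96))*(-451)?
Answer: 718026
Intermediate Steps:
246731 - (619 + (330 + 96))*(-451) = 246731 - (619 + 426)*(-451) = 246731 - 1045*(-451) = 246731 - 1*(-471295) = 246731 + 471295 = 718026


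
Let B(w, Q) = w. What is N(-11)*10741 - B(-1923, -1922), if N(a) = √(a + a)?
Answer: 1923 + 10741*I*√22 ≈ 1923.0 + 50380.0*I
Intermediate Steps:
N(a) = √2*√a (N(a) = √(2*a) = √2*√a)
N(-11)*10741 - B(-1923, -1922) = (√2*√(-11))*10741 - 1*(-1923) = (√2*(I*√11))*10741 + 1923 = (I*√22)*10741 + 1923 = 10741*I*√22 + 1923 = 1923 + 10741*I*√22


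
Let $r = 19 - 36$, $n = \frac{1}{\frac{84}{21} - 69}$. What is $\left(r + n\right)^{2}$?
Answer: $\frac{1223236}{4225} \approx 289.52$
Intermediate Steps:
$n = - \frac{1}{65}$ ($n = \frac{1}{84 \cdot \frac{1}{21} - 69} = \frac{1}{4 - 69} = \frac{1}{-65} = - \frac{1}{65} \approx -0.015385$)
$r = -17$ ($r = 19 - 36 = -17$)
$\left(r + n\right)^{2} = \left(-17 - \frac{1}{65}\right)^{2} = \left(- \frac{1106}{65}\right)^{2} = \frac{1223236}{4225}$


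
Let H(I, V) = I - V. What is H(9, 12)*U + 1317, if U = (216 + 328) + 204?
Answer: -927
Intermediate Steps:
U = 748 (U = 544 + 204 = 748)
H(9, 12)*U + 1317 = (9 - 1*12)*748 + 1317 = (9 - 12)*748 + 1317 = -3*748 + 1317 = -2244 + 1317 = -927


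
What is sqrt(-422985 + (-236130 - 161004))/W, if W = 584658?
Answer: I*sqrt(820119)/584658 ≈ 0.0015489*I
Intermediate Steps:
sqrt(-422985 + (-236130 - 161004))/W = sqrt(-422985 + (-236130 - 161004))/584658 = sqrt(-422985 - 397134)*(1/584658) = sqrt(-820119)*(1/584658) = (I*sqrt(820119))*(1/584658) = I*sqrt(820119)/584658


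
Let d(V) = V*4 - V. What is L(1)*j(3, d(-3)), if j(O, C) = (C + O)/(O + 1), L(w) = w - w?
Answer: 0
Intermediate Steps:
L(w) = 0
d(V) = 3*V (d(V) = 4*V - V = 3*V)
j(O, C) = (C + O)/(1 + O)
L(1)*j(3, d(-3)) = 0*((3*(-3) + 3)/(1 + 3)) = 0*((-9 + 3)/4) = 0*((¼)*(-6)) = 0*(-3/2) = 0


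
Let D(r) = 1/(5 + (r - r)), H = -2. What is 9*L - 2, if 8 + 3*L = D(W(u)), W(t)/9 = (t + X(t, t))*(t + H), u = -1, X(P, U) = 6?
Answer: -127/5 ≈ -25.400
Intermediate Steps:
W(t) = 9*(-2 + t)*(6 + t) (W(t) = 9*((t + 6)*(t - 2)) = 9*((6 + t)*(-2 + t)) = 9*((-2 + t)*(6 + t)) = 9*(-2 + t)*(6 + t))
D(r) = 1/5 (D(r) = 1/(5 + 0) = 1/5)
L = -13/5 (L = -8/3 + (1/3)*(1/5) = -8/3 + 1/15 = -13/5 ≈ -2.6000)
9*L - 2 = 9*(-13/5) - 2 = -117/5 - 2 = -127/5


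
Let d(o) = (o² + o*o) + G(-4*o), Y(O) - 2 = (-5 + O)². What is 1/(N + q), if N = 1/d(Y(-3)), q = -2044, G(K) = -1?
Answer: -8711/17805283 ≈ -0.00048924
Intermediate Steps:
Y(O) = 2 + (-5 + O)²
d(o) = -1 + 2*o² (d(o) = (o² + o*o) - 1 = (o² + o²) - 1 = 2*o² - 1 = -1 + 2*o²)
N = 1/8711 (N = 1/(-1 + 2*(2 + (-5 - 3)²)²) = 1/(-1 + 2*(2 + (-8)²)²) = 1/(-1 + 2*(2 + 64)²) = 1/(-1 + 2*66²) = 1/(-1 + 2*4356) = 1/(-1 + 8712) = 1/8711 ≈ 0.00011480)
1/(N + q) = 1/(1/8711 - 2044) = 1/(-17805283/8711) = -8711/17805283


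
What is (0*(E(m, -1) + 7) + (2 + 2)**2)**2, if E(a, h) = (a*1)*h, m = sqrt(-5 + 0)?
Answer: 256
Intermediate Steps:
m = I*sqrt(5) (m = sqrt(-5) = I*sqrt(5) ≈ 2.2361*I)
E(a, h) = a*h
(0*(E(m, -1) + 7) + (2 + 2)**2)**2 = (0*((I*sqrt(5))*(-1) + 7) + (2 + 2)**2)**2 = (0*(-I*sqrt(5) + 7) + 4**2)**2 = (0*(7 - I*sqrt(5)) + 16)**2 = (0 + 16)**2 = 16**2 = 256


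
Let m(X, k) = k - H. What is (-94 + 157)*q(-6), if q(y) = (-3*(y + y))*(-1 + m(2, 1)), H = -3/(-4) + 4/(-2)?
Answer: 2835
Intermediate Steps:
H = -5/4 (H = -3*(-¼) + 4*(-½) = ¾ - 2 = -5/4 ≈ -1.2500)
m(X, k) = 5/4 + k (m(X, k) = k - 1*(-5/4) = k + 5/4 = 5/4 + k)
q(y) = -15*y/2 (q(y) = (-3*(y + y))*(-1 + (5/4 + 1)) = (-6*y)*(-1 + 9/4) = -6*y*(5/4) = -15*y/2)
(-94 + 157)*q(-6) = (-94 + 157)*(-15/2*(-6)) = 63*45 = 2835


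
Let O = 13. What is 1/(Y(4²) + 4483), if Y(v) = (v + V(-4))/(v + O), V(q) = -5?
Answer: 29/130018 ≈ 0.00022305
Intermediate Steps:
Y(v) = (-5 + v)/(13 + v) (Y(v) = (v - 5)/(v + 13) = (-5 + v)/(13 + v))
1/(Y(4²) + 4483) = 1/((-5 + 4²)/(13 + 4²) + 4483) = 1/((-5 + 16)/(13 + 16) + 4483) = 1/(11/29 + 4483) = 1/(130018/29) = 29/130018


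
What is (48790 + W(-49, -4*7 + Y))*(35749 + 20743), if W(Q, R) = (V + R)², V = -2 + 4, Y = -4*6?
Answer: 2897474680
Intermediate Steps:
Y = -24
V = 2
W(Q, R) = (2 + R)²
(48790 + W(-49, -4*7 + Y))*(35749 + 20743) = (48790 + (2 + (-4*7 - 24))²)*(35749 + 20743) = (48790 + (2 + (-28 - 24))²)*56492 = (48790 + (2 - 52)²)*56492 = (48790 + (-50)²)*56492 = (48790 + 2500)*56492 = 51290*56492 = 2897474680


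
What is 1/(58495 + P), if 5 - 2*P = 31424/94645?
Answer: 189290/11072960351 ≈ 1.7095e-5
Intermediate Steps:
P = 441801/189290 (P = 5/2 - 15712/94645 = 441801/189290 ≈ 2.3340)
1/(58495 + P) = 1/(58495 + 441801/189290) = 1/(11072960351/189290) = 189290/11072960351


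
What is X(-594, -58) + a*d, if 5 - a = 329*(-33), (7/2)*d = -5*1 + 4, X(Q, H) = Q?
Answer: -25882/7 ≈ -3697.4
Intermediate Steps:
d = -2/7 (d = 2*(-5*1 + 4)/7 = 2*(-5 + 4)/7 = (2/7)*(-1) = -2/7 ≈ -0.28571)
a = 10862 (a = 5 - 329*(-33) = 5 - 1*(-10857) = 5 + 10857 = 10862)
X(-594, -58) + a*d = -594 + 10862*(-2/7) = -594 - 21724/7 = -25882/7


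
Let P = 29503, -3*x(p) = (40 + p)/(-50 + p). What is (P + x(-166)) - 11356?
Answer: 653285/36 ≈ 18147.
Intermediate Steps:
x(p) = -(40 + p)/(3*(-50 + p))
(P + x(-166)) - 11356 = (29503 + (-40 - 1*(-166))/(3*(-50 - 166))) - 11356 = (29503 + (⅓)*(-40 + 166)/(-216)) - 11356 = (29503 + (⅓)*(-1/216)*126) - 11356 = (29503 - 7/36) - 11356 = 1062101/36 - 11356 = 653285/36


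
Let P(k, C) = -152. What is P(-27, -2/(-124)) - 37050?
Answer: -37202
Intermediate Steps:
P(-27, -2/(-124)) - 37050 = -152 - 37050 = -37202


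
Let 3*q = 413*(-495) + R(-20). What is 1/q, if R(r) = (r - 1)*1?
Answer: -1/68152 ≈ -1.4673e-5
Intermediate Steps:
R(r) = -1 + r (R(r) = (-1 + r)*1 = -1 + r)
q = -68152 (q = (413*(-495) + (-1 - 20))/3 = (-204435 - 21)/3 = (⅓)*(-204456) = -68152)
1/q = 1/(-68152) = -1/68152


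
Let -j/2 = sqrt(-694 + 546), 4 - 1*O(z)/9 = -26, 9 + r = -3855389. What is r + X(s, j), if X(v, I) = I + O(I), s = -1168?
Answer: -3855128 - 4*I*sqrt(37) ≈ -3.8551e+6 - 24.331*I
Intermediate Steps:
r = -3855398 (r = -9 - 3855389 = -3855398)
O(z) = 270 (O(z) = 36 - 9*(-26) = 36 + 234 = 270)
j = -4*I*sqrt(37) (j = -2*sqrt(-694 + 546) = -4*I*sqrt(37) ≈ -24.331*I)
X(v, I) = 270 + I (X(v, I) = I + 270 = 270 + I)
r + X(s, j) = -3855398 + (270 - 4*I*sqrt(37)) = -3855128 - 4*I*sqrt(37)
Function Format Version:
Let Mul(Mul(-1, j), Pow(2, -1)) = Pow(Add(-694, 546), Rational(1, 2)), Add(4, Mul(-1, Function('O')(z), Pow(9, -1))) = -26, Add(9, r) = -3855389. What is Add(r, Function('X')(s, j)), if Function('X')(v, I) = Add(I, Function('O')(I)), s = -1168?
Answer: Add(-3855128, Mul(-4, I, Pow(37, Rational(1, 2)))) ≈ Add(-3.8551e+6, Mul(-24.331, I))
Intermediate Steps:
r = -3855398 (r = Add(-9, -3855389) = -3855398)
Function('O')(z) = 270 (Function('O')(z) = Add(36, Mul(-9, -26)) = Add(36, 234) = 270)
j = Mul(-4, I, Pow(37, Rational(1, 2))) (j = Mul(-2, Pow(Add(-694, 546), Rational(1, 2))) = Mul(-2, Pow(-148, Rational(1, 2))) = Mul(-2, Mul(2, I, Pow(37, Rational(1, 2)))) = Mul(-4, I, Pow(37, Rational(1, 2))) ≈ Mul(-24.331, I))
Function('X')(v, I) = Add(270, I) (Function('X')(v, I) = Add(I, 270) = Add(270, I))
Add(r, Function('X')(s, j)) = Add(-3855398, Add(270, Mul(-4, I, Pow(37, Rational(1, 2))))) = Add(-3855128, Mul(-4, I, Pow(37, Rational(1, 2))))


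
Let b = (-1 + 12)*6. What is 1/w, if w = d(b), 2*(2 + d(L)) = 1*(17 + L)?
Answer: 2/79 ≈ 0.025316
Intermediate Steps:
b = 66 (b = 11*6 = 66)
d(L) = 13/2 + L/2 (d(L) = -2 + (1*(17 + L))/2 = -2 + (17 + L)/2 = -2 + (17/2 + L/2) = 13/2 + L/2)
w = 79/2 (w = 13/2 + (1/2)*66 = 13/2 + 33 = 79/2 ≈ 39.500)
1/w = 1/(79/2) = 2/79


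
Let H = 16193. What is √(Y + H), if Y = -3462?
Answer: √12731 ≈ 112.83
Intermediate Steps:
√(Y + H) = √(-3462 + 16193) = √12731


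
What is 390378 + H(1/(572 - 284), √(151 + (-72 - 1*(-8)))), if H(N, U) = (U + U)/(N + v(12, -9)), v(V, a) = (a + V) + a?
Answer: 390378 - 576*√87/1727 ≈ 3.9038e+5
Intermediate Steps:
v(V, a) = V + 2*a (v(V, a) = (V + a) + a = V + 2*a)
H(N, U) = 2*U/(-6 + N) (H(N, U) = (U + U)/(N + (12 + 2*(-9))) = (2*U)/(N + (12 - 18)) = (2*U)/(N - 6) = (2*U)/(-6 + N) = 2*U/(-6 + N))
390378 + H(1/(572 - 284), √(151 + (-72 - 1*(-8)))) = 390378 + 2*√(151 + (-72 - 1*(-8)))/(-6 + 1/(572 - 284)) = 390378 + 2*√(151 + (-72 + 8))/(-6 + 1/288) = 390378 + 2*√(151 - 64)/(-6 + 1/288) = 390378 + 2*√87/(-1727/288) = 390378 + 2*√87*(-288/1727) = 390378 - 576*√87/1727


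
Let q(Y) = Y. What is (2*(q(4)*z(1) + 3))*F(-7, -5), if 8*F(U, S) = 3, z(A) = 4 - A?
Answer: 45/4 ≈ 11.250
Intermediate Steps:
F(U, S) = 3/8 (F(U, S) = (⅛)*3 = 3/8)
(2*(q(4)*z(1) + 3))*F(-7, -5) = (2*(4*(4 - 1*1) + 3))*(3/8) = (2*(4*(4 - 1) + 3))*(3/8) = (2*(4*3 + 3))*(3/8) = (2*(12 + 3))*(3/8) = (2*15)*(3/8) = 30*(3/8) = 45/4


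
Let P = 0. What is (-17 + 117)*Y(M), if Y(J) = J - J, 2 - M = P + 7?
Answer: 0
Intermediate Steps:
M = -5 (M = 2 - (0 + 7) = 2 - 1*7 = 2 - 7 = -5)
Y(J) = 0
(-17 + 117)*Y(M) = (-17 + 117)*0 = 100*0 = 0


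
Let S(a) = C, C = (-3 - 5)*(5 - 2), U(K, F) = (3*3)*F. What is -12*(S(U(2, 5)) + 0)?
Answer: 288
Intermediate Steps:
U(K, F) = 9*F
C = -24 (C = -8*3 = -24)
S(a) = -24
-12*(S(U(2, 5)) + 0) = -12*(-24 + 0) = -12*(-24) = 288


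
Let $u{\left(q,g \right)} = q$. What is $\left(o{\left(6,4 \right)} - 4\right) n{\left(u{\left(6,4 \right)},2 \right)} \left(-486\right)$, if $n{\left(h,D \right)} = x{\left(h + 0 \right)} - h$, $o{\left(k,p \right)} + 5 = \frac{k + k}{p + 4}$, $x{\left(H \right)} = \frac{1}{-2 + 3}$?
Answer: $-18225$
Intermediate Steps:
$x{\left(H \right)} = 1$ ($x{\left(H \right)} = 1^{-1} = 1$)
$o{\left(k,p \right)} = -5 + \frac{2 k}{4 + p}$ ($o{\left(k,p \right)} = -5 + \frac{k + k}{p + 4} = -5 + \frac{2 k}{4 + p}$)
$n{\left(h,D \right)} = 1 - h$
$\left(o{\left(6,4 \right)} - 4\right) n{\left(u{\left(6,4 \right)},2 \right)} \left(-486\right) = \left(\frac{-20 - 20 + 2 \cdot 6}{4 + 4} - 4\right) \left(1 - 6\right) \left(-486\right) = \left(\frac{-20 - 20 + 12}{8} - 4\right) \left(1 - 6\right) \left(-486\right) = \left(\frac{1}{8} \left(-28\right) - 4\right) \left(-5\right) \left(-486\right) = \left(- \frac{7}{2} - 4\right) \left(-5\right) \left(-486\right) = \left(- \frac{15}{2}\right) \left(-5\right) \left(-486\right) = \frac{75}{2} \left(-486\right) = -18225$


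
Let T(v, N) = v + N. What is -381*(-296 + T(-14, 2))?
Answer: 117348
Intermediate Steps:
T(v, N) = N + v
-381*(-296 + T(-14, 2)) = -381*(-296 + (2 - 14)) = -381*(-296 - 12) = -381*(-308) = 117348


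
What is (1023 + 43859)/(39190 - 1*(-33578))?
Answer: 22441/36384 ≈ 0.61678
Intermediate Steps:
(1023 + 43859)/(39190 - 1*(-33578)) = 44882/(39190 + 33578) = 44882/72768 = 44882*(1/72768) = 22441/36384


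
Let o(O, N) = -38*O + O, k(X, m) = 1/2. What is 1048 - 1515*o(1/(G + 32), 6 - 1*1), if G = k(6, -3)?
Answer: 36046/13 ≈ 2772.8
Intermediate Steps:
k(X, m) = 1/2
G = 1/2 ≈ 0.50000
o(O, N) = -37*O
1048 - 1515*o(1/(G + 32), 6 - 1*1) = 1048 - (-56055)/(1/2 + 32) = 1048 - (-56055)/65/2 = 1048 - (-56055)*2/65 = 1048 - 1515*(-74/65) = 1048 + 22422/13 = 36046/13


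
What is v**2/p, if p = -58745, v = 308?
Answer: -94864/58745 ≈ -1.6148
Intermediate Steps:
v**2/p = 308**2/(-58745) = 94864*(-1/58745) = -94864/58745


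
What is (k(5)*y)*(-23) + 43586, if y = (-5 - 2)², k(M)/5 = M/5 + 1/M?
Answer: 36824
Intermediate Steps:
k(M) = M + 5/M (k(M) = 5*(M/5 + 1/M) = 5*(1/M + M/5) = M + 5/M)
y = 49 (y = (-7)² = 49)
(k(5)*y)*(-23) + 43586 = ((5 + 5/5)*49)*(-23) + 43586 = ((5 + 5*(⅕))*49)*(-23) + 43586 = ((5 + 1)*49)*(-23) + 43586 = (6*49)*(-23) + 43586 = 294*(-23) + 43586 = -6762 + 43586 = 36824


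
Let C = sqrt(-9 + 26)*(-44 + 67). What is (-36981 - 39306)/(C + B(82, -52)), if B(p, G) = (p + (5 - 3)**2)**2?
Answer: -564218652/54691823 + 1754601*sqrt(17)/54691823 ≈ -10.184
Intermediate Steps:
C = 23*sqrt(17) (C = sqrt(17)*23 = 23*sqrt(17) ≈ 94.831)
B(p, G) = (4 + p)**2 (B(p, G) = (p + 2**2)**2 = (p + 4)**2 = (4 + p)**2)
(-36981 - 39306)/(C + B(82, -52)) = (-36981 - 39306)/(23*sqrt(17) + (4 + 82)**2) = -76287/(23*sqrt(17) + 86**2) = -76287/(23*sqrt(17) + 7396) = -76287/(7396 + 23*sqrt(17))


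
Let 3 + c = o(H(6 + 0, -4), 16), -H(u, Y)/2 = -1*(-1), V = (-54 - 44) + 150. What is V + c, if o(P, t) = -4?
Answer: 45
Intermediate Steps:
V = 52 (V = -98 + 150 = 52)
H(u, Y) = -2 (H(u, Y) = -(-2)*(-1) = -2*1 = -2)
c = -7 (c = -3 - 4 = -7)
V + c = 52 - 7 = 45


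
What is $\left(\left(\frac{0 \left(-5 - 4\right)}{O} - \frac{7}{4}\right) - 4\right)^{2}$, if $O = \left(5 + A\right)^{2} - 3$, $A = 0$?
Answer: $\frac{529}{16} \approx 33.063$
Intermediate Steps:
$O = 22$ ($O = \left(5 + 0\right)^{2} - 3 = 5^{2} - 3 = 25 - 3 = 22$)
$\left(\left(\frac{0 \left(-5 - 4\right)}{O} - \frac{7}{4}\right) - 4\right)^{2} = \left(\left(\frac{0 \left(-5 - 4\right)}{22} - \frac{7}{4}\right) - 4\right)^{2} = \left(\left(0 \left(-9\right) \frac{1}{22} - \frac{7}{4}\right) - 4\right)^{2} = \left(\left(0 \cdot \frac{1}{22} - \frac{7}{4}\right) - 4\right)^{2} = \left(\left(0 - \frac{7}{4}\right) - 4\right)^{2} = \left(- \frac{7}{4} - 4\right)^{2} = \left(- \frac{23}{4}\right)^{2} = \frac{529}{16}$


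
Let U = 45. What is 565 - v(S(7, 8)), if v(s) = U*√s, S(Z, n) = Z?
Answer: 565 - 45*√7 ≈ 445.94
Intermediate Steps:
v(s) = 45*√s
565 - v(S(7, 8)) = 565 - 45*√7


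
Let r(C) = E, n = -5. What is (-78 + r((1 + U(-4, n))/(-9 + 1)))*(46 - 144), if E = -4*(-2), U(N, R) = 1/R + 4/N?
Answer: 6860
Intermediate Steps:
U(N, R) = 1/R + 4/N
E = 8
r(C) = 8
(-78 + r((1 + U(-4, n))/(-9 + 1)))*(46 - 144) = (-78 + 8)*(46 - 144) = -70*(-98) = 6860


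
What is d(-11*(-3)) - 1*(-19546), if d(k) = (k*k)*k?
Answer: 55483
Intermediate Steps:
d(k) = k³ (d(k) = k²*k = k³)
d(-11*(-3)) - 1*(-19546) = (-11*(-3))³ - 1*(-19546) = 33³ + 19546 = 35937 + 19546 = 55483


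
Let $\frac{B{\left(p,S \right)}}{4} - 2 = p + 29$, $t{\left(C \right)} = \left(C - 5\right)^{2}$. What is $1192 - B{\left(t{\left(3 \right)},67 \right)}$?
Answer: $1052$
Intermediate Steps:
$t{\left(C \right)} = \left(-5 + C\right)^{2}$
$B{\left(p,S \right)} = 124 + 4 p$ ($B{\left(p,S \right)} = 8 + 4 \left(p + 29\right) = 8 + 4 \left(29 + p\right) = 8 + \left(116 + 4 p\right) = 124 + 4 p$)
$1192 - B{\left(t{\left(3 \right)},67 \right)} = 1192 - \left(124 + 4 \left(-5 + 3\right)^{2}\right) = 1192 - \left(124 + 4 \left(-2\right)^{2}\right) = 1192 - \left(124 + 4 \cdot 4\right) = 1192 - \left(124 + 16\right) = 1192 - 140 = 1052$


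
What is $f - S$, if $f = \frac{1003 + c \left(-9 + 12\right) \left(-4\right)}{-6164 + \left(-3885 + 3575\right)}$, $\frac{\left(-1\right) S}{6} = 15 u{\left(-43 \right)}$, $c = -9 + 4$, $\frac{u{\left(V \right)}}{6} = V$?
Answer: $- \frac{150327343}{6474} \approx -23220.0$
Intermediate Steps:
$u{\left(V \right)} = 6 V$
$c = -5$
$S = 23220$ ($S = - 6 \cdot 15 \cdot 6 \left(-43\right) = - 6 \cdot 15 \left(-258\right) = \left(-6\right) \left(-3870\right) = 23220$)
$f = - \frac{1063}{6474}$ ($f = \frac{1003 + - 5 \left(-9 + 12\right) \left(-4\right)}{-6164 + \left(-3885 + 3575\right)} = \frac{1003 + \left(-5\right) 3 \left(-4\right)}{-6164 - 310} = \frac{1003 - -60}{-6474} = \left(1003 + 60\right) \left(- \frac{1}{6474}\right) = 1063 \left(- \frac{1}{6474}\right) = - \frac{1063}{6474} \approx -0.1642$)
$f - S = - \frac{1063}{6474} - 23220 = - \frac{150327343}{6474}$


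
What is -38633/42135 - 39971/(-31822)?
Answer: 454798759/1340819970 ≈ 0.33919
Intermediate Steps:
-38633/42135 - 39971/(-31822) = -38633*1/42135 - 39971*(-1/31822) = -38633/42135 + 39971/31822 = 454798759/1340819970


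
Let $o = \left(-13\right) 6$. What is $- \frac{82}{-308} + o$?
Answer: $- \frac{11971}{154} \approx -77.734$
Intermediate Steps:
$o = -78$
$- \frac{82}{-308} + o = - \frac{82}{-308} - 78 = \left(-82\right) \left(- \frac{1}{308}\right) - 78 = \frac{41}{154} - 78 = - \frac{11971}{154}$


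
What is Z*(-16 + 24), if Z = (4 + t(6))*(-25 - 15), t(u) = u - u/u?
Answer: -2880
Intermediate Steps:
t(u) = -1 + u (t(u) = u - 1*1 = u - 1 = -1 + u)
Z = -360 (Z = (4 + (-1 + 6))*(-25 - 15) = (4 + 5)*(-40) = 9*(-40) = -360)
Z*(-16 + 24) = -360*(-16 + 24) = -360*8 = -2880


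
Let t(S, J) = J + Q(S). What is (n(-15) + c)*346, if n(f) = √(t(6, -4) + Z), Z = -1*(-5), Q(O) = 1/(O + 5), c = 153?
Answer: 52938 + 692*√33/11 ≈ 53299.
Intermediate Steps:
Q(O) = 1/(5 + O)
t(S, J) = J + 1/(5 + S)
Z = 5
n(f) = 2*√33/11 (n(f) = √((1 - 4*(5 + 6))/(5 + 6) + 5) = √((1 - 4*11)/11 + 5) = √((1 - 44)/11 + 5) = √((1/11)*(-43) + 5) = √(-43/11 + 5) = √(12/11) = 2*√33/11)
(n(-15) + c)*346 = (2*√33/11 + 153)*346 = (153 + 2*√33/11)*346 = 52938 + 692*√33/11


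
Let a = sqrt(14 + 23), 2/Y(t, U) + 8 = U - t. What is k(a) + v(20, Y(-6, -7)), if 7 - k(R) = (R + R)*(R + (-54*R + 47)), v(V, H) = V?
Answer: 3949 - 94*sqrt(37) ≈ 3377.2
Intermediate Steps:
Y(t, U) = 2/(-8 + U - t) (Y(t, U) = 2/(-8 + (U - t)) = 2/(-8 + U - t))
a = sqrt(37) ≈ 6.0828
k(R) = 7 - 2*R*(47 - 53*R) (k(R) = 7 - (R + R)*(R + (-54*R + 47)) = 7 - 2*R*(R + (47 - 54*R)) = 7 - 2*R*(47 - 53*R))
k(a) + v(20, Y(-6, -7)) = (7 - 94*sqrt(37) + 106*(sqrt(37))**2) + 20 = (7 - 94*sqrt(37) + 106*37) + 20 = (7 - 94*sqrt(37) + 3922) + 20 = (3929 - 94*sqrt(37)) + 20 = 3949 - 94*sqrt(37)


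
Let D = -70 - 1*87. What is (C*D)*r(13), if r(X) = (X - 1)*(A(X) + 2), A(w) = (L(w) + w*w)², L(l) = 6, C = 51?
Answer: -2942764668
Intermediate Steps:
D = -157 (D = -70 - 87 = -157)
A(w) = (6 + w²)² (A(w) = (6 + w*w)² = (6 + w²)²)
r(X) = (-1 + X)*(2 + (6 + X²)²) (r(X) = (X - 1)*((6 + X²)² + 2) = (-1 + X)*(2 + (6 + X²)²))
(C*D)*r(13) = (51*(-157))*(-2 - (6 + 13²)² + 2*13 + 13*(6 + 13²)²) = -8007*(-2 - (6 + 169)² + 26 + 13*(6 + 169)²) = -8007*(-2 - 1*175² + 26 + 13*175²) = -8007*(-2 - 1*30625 + 26 + 13*30625) = -8007*(-2 - 30625 + 26 + 398125) = -8007*367524 = -2942764668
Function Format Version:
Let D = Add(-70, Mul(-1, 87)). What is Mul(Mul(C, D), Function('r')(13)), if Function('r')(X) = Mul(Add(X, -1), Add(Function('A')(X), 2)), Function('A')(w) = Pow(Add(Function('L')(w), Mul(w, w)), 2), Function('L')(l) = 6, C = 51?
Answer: -2942764668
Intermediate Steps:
D = -157 (D = Add(-70, -87) = -157)
Function('A')(w) = Pow(Add(6, Pow(w, 2)), 2) (Function('A')(w) = Pow(Add(6, Mul(w, w)), 2) = Pow(Add(6, Pow(w, 2)), 2))
Function('r')(X) = Mul(Add(-1, X), Add(2, Pow(Add(6, Pow(X, 2)), 2))) (Function('r')(X) = Mul(Add(X, -1), Add(Pow(Add(6, Pow(X, 2)), 2), 2)) = Mul(Add(-1, X), Add(2, Pow(Add(6, Pow(X, 2)), 2))))
Mul(Mul(C, D), Function('r')(13)) = Mul(Mul(51, -157), Add(-2, Mul(-1, Pow(Add(6, Pow(13, 2)), 2)), Mul(2, 13), Mul(13, Pow(Add(6, Pow(13, 2)), 2)))) = Mul(-8007, Add(-2, Mul(-1, Pow(Add(6, 169), 2)), 26, Mul(13, Pow(Add(6, 169), 2)))) = Mul(-8007, Add(-2, Mul(-1, Pow(175, 2)), 26, Mul(13, Pow(175, 2)))) = Mul(-8007, Add(-2, Mul(-1, 30625), 26, Mul(13, 30625))) = Mul(-8007, Add(-2, -30625, 26, 398125)) = Mul(-8007, 367524) = -2942764668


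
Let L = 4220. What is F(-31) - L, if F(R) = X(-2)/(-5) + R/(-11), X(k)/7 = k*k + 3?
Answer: -232484/55 ≈ -4227.0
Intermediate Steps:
X(k) = 21 + 7*k**2 (X(k) = 7*(k*k + 3) = 7*(k**2 + 3) = 7*(3 + k**2) = 21 + 7*k**2)
F(R) = -49/5 - R/11 (F(R) = (21 + 7*(-2)**2)/(-5) + R/(-11) = (21 + 7*4)*(-1/5) + R*(-1/11) = (21 + 28)*(-1/5) - R/11 = 49*(-1/5) - R/11 = -49/5 - R/11)
F(-31) - L = (-49/5 - 1/11*(-31)) - 1*4220 = (-49/5 + 31/11) - 4220 = -384/55 - 4220 = -232484/55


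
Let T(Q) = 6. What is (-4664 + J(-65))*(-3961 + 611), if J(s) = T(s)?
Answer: 15604300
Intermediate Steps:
J(s) = 6
(-4664 + J(-65))*(-3961 + 611) = (-4664 + 6)*(-3961 + 611) = -4658*(-3350) = 15604300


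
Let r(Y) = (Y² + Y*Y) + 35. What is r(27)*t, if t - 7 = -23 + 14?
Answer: -2986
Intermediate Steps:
t = -2 (t = 7 + (-23 + 14) = 7 - 9 = -2)
r(Y) = 35 + 2*Y² (r(Y) = (Y² + Y²) + 35 = 2*Y² + 35 = 35 + 2*Y²)
r(27)*t = (35 + 2*27²)*(-2) = (35 + 2*729)*(-2) = (35 + 1458)*(-2) = 1493*(-2) = -2986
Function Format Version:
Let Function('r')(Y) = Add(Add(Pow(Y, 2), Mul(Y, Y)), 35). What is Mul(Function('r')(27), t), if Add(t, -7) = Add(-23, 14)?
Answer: -2986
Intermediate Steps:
t = -2 (t = Add(7, Add(-23, 14)) = Add(7, -9) = -2)
Function('r')(Y) = Add(35, Mul(2, Pow(Y, 2))) (Function('r')(Y) = Add(Add(Pow(Y, 2), Pow(Y, 2)), 35) = Add(Mul(2, Pow(Y, 2)), 35) = Add(35, Mul(2, Pow(Y, 2))))
Mul(Function('r')(27), t) = Mul(Add(35, Mul(2, Pow(27, 2))), -2) = Mul(Add(35, Mul(2, 729)), -2) = Mul(Add(35, 1458), -2) = Mul(1493, -2) = -2986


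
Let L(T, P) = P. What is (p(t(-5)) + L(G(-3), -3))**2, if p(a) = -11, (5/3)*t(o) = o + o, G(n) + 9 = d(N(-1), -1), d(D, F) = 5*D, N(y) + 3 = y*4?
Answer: 196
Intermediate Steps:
N(y) = -3 + 4*y (N(y) = -3 + y*4 = -3 + 4*y)
G(n) = -44 (G(n) = -9 + 5*(-3 + 4*(-1)) = -9 + 5*(-3 - 4) = -9 + 5*(-7) = -9 - 35 = -44)
t(o) = 6*o/5 (t(o) = 3*(o + o)/5 = 3*(2*o)/5 = 6*o/5)
(p(t(-5)) + L(G(-3), -3))**2 = (-11 - 3)**2 = (-14)**2 = 196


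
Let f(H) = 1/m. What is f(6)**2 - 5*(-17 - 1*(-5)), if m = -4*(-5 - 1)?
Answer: 34561/576 ≈ 60.002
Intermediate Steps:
m = 24 (m = -4*(-6) = 24)
f(H) = 1/24
f(6)**2 - 5*(-17 - 1*(-5)) = (1/24)**2 - 5*(-17 - 1*(-5)) = 1/576 - 5*(-17 + 5) = 1/576 - 5*(-12) = 1/576 + 60 = 34561/576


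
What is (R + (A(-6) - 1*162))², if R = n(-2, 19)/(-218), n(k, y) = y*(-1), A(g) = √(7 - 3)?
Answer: 1215289321/47524 ≈ 25572.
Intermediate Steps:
A(g) = 2 (A(g) = √4 = 2)
n(k, y) = -y
R = 19/218 (R = -1*19/(-218) = -19*(-1/218) = 19/218 ≈ 0.087156)
(R + (A(-6) - 1*162))² = (19/218 + (2 - 1*162))² = (19/218 + (2 - 162))² = (19/218 - 160)² = (-34861/218)² = 1215289321/47524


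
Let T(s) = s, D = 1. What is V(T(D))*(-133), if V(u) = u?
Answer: -133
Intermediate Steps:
V(T(D))*(-133) = 1*(-133) = -133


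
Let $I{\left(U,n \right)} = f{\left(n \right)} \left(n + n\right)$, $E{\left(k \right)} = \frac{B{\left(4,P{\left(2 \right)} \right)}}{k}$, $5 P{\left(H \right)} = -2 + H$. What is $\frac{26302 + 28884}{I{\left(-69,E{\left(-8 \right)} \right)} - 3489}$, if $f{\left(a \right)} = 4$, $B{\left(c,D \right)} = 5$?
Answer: $- \frac{27593}{1747} \approx -15.795$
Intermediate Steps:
$P{\left(H \right)} = - \frac{2}{5} + \frac{H}{5}$ ($P{\left(H \right)} = \frac{-2 + H}{5} = - \frac{2}{5} + \frac{H}{5}$)
$E{\left(k \right)} = \frac{5}{k}$
$I{\left(U,n \right)} = 8 n$ ($I{\left(U,n \right)} = 4 \left(n + n\right) = 4 \cdot 2 n = 8 n$)
$\frac{26302 + 28884}{I{\left(-69,E{\left(-8 \right)} \right)} - 3489} = \frac{26302 + 28884}{8 \frac{5}{-8} - 3489} = \frac{55186}{8 \cdot 5 \left(- \frac{1}{8}\right) - 3489} = \frac{55186}{8 \left(- \frac{5}{8}\right) - 3489} = \frac{55186}{-5 - 3489} = \frac{55186}{-3494} = 55186 \left(- \frac{1}{3494}\right) = - \frac{27593}{1747}$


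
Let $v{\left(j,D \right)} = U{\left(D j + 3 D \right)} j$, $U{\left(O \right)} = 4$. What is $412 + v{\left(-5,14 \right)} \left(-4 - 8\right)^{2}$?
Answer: $-2468$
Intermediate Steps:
$v{\left(j,D \right)} = 4 j$
$412 + v{\left(-5,14 \right)} \left(-4 - 8\right)^{2} = 412 + 4 \left(-5\right) \left(-4 - 8\right)^{2} = 412 - 20 \left(-12\right)^{2} = 412 - 2880 = -2468$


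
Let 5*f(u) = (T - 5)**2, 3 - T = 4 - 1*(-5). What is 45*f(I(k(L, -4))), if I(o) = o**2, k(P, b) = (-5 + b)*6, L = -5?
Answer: 1089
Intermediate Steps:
k(P, b) = -30 + 6*b
T = -6 (T = 3 - (4 - 1*(-5)) = 3 - (4 + 5) = 3 - 1*9 = 3 - 9 = -6)
f(u) = 121/5 (f(u) = (-6 - 5)**2/5 = (1/5)*(-11)**2 = (1/5)*121 = 121/5)
45*f(I(k(L, -4))) = 45*(121/5) = 1089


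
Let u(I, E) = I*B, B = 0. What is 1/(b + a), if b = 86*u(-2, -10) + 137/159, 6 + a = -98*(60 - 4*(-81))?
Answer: -159/5984305 ≈ -2.6569e-5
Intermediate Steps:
u(I, E) = 0 (u(I, E) = I*0 = 0)
a = -37638 (a = -6 - 98*(60 - 4*(-81)) = -6 - 98*(60 + 324) = -6 - 98*384 = -6 - 37632 = -37638)
b = 137/159 (b = 86*0 + 137/159 = 0 + 137*(1/159) = 0 + 137/159 = 137/159 ≈ 0.86164)
1/(b + a) = 1/(137/159 - 37638) = 1/(-5984305/159) = -159/5984305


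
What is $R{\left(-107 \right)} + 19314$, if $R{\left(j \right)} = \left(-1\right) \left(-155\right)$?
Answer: $19469$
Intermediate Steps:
$R{\left(j \right)} = 155$
$R{\left(-107 \right)} + 19314 = 155 + 19314 = 19469$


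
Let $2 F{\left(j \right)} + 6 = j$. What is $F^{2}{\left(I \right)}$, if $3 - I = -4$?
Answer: $\frac{1}{4} \approx 0.25$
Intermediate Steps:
$I = 7$ ($I = 3 - -4 = 3 + 4 = 7$)
$F{\left(j \right)} = -3 + \frac{j}{2}$
$F^{2}{\left(I \right)} = \left(-3 + \frac{1}{2} \cdot 7\right)^{2} = \left(-3 + \frac{7}{2}\right)^{2} = \left(\frac{1}{2}\right)^{2} = \frac{1}{4}$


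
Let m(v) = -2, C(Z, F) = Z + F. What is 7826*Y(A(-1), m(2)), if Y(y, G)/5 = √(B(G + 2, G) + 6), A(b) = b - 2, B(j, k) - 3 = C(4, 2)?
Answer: 39130*√15 ≈ 1.5155e+5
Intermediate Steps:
C(Z, F) = F + Z
B(j, k) = 9 (B(j, k) = 3 + (2 + 4) = 3 + 6 = 9)
A(b) = -2 + b
Y(y, G) = 5*√15 (Y(y, G) = 5*√(9 + 6) = 5*√15)
7826*Y(A(-1), m(2)) = 7826*(5*√15) = 39130*√15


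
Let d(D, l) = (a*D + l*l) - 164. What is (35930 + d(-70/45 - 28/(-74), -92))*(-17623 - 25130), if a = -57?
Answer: -70071853478/37 ≈ -1.8938e+9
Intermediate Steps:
d(D, l) = -164 + l² - 57*D (d(D, l) = (-57*D + l*l) - 164 = (-57*D + l²) - 164 = (l² - 57*D) - 164 = -164 + l² - 57*D)
(35930 + d(-70/45 - 28/(-74), -92))*(-17623 - 25130) = (35930 + (-164 + (-92)² - 57*(-70/45 - 28/(-74))))*(-17623 - 25130) = (35930 + (-164 + 8464 - 57*(-70*1/45 - 28*(-1/74))))*(-42753) = (35930 + (-164 + 8464 - 57*(-14/9 + 14/37)))*(-42753) = (35930 + (-164 + 8464 - 57*(-392/333)))*(-42753) = (35930 + (-164 + 8464 + 7448/111))*(-42753) = (35930 + 928748/111)*(-42753) = (4916978/111)*(-42753) = -70071853478/37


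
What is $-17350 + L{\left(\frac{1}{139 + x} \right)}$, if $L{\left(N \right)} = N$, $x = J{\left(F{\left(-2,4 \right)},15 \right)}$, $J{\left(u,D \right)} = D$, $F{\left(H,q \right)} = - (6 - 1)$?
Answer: $- \frac{2671899}{154} \approx -17350.0$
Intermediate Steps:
$F{\left(H,q \right)} = -5$ ($F{\left(H,q \right)} = \left(-1\right) 5 = -5$)
$x = 15$
$-17350 + L{\left(\frac{1}{139 + x} \right)} = -17350 + \frac{1}{139 + 15} = -17350 + \frac{1}{154} = - \frac{2671899}{154}$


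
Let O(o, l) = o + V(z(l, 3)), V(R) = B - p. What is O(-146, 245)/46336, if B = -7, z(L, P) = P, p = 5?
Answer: -79/23168 ≈ -0.0034099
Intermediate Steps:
V(R) = -12 (V(R) = -7 - 1*5 = -7 - 5 = -12)
O(o, l) = -12 + o (O(o, l) = o - 12 = -12 + o)
O(-146, 245)/46336 = (-12 - 146)/46336 = -158*1/46336 = -79/23168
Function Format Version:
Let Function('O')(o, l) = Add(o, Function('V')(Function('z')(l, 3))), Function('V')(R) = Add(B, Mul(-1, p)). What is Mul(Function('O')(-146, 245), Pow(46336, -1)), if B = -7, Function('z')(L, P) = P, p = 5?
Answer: Rational(-79, 23168) ≈ -0.0034099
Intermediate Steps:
Function('V')(R) = -12 (Function('V')(R) = Add(-7, Mul(-1, 5)) = Add(-7, -5) = -12)
Function('O')(o, l) = Add(-12, o) (Function('O')(o, l) = Add(o, -12) = Add(-12, o))
Mul(Function('O')(-146, 245), Pow(46336, -1)) = Mul(Add(-12, -146), Pow(46336, -1)) = Mul(-158, Rational(1, 46336)) = Rational(-79, 23168)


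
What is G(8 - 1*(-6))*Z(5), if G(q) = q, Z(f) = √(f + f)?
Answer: 14*√10 ≈ 44.272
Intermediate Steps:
Z(f) = √2*√f (Z(f) = √(2*f) = √2*√f)
G(8 - 1*(-6))*Z(5) = (8 - 1*(-6))*(√2*√5) = (8 + 6)*√10 = 14*√10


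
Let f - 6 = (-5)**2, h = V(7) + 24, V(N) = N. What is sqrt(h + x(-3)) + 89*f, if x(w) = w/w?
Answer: 2759 + 4*sqrt(2) ≈ 2764.7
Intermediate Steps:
x(w) = 1
h = 31 (h = 7 + 24 = 31)
f = 31 (f = 6 + (-5)**2 = 6 + 25 = 31)
sqrt(h + x(-3)) + 89*f = sqrt(31 + 1) + 89*31 = sqrt(32) + 2759 = 4*sqrt(2) + 2759 = 2759 + 4*sqrt(2)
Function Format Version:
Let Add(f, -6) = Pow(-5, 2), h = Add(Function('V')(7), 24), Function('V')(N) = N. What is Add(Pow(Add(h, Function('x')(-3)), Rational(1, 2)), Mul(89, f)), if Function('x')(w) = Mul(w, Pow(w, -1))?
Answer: Add(2759, Mul(4, Pow(2, Rational(1, 2)))) ≈ 2764.7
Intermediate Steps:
Function('x')(w) = 1
h = 31 (h = Add(7, 24) = 31)
f = 31 (f = Add(6, Pow(-5, 2)) = Add(6, 25) = 31)
Add(Pow(Add(h, Function('x')(-3)), Rational(1, 2)), Mul(89, f)) = Add(Pow(Add(31, 1), Rational(1, 2)), Mul(89, 31)) = Add(Pow(32, Rational(1, 2)), 2759) = Add(Mul(4, Pow(2, Rational(1, 2))), 2759) = Add(2759, Mul(4, Pow(2, Rational(1, 2))))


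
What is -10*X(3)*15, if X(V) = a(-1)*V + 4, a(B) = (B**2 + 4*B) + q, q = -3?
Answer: 2100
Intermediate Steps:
a(B) = -3 + B**2 + 4*B (a(B) = (B**2 + 4*B) - 3 = -3 + B**2 + 4*B)
X(V) = 4 - 6*V (X(V) = (-3 + (-1)**2 + 4*(-1))*V + 4 = (-3 + 1 - 4)*V + 4 = -6*V + 4 = 4 - 6*V)
-10*X(3)*15 = -10*(4 - 6*3)*15 = -10*(4 - 18)*15 = -10*(-14)*15 = 140*15 = 2100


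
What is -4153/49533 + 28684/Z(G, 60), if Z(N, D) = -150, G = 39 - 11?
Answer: -236904587/1238325 ≈ -191.31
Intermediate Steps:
G = 28
-4153/49533 + 28684/Z(G, 60) = -4153/49533 + 28684/(-150) = -4153*1/49533 + 28684*(-1/150) = -4153/49533 - 14342/75 = -236904587/1238325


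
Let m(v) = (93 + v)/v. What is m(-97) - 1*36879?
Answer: -3577259/97 ≈ -36879.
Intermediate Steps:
m(v) = (93 + v)/v
m(-97) - 1*36879 = (93 - 97)/(-97) - 1*36879 = -1/97*(-4) - 36879 = 4/97 - 36879 = -3577259/97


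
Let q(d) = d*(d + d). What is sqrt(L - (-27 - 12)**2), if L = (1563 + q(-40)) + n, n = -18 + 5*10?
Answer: sqrt(3274) ≈ 57.219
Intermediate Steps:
q(d) = 2*d**2 (q(d) = d*(2*d) = 2*d**2)
n = 32 (n = -18 + 50 = 32)
L = 4795 (L = (1563 + 2*(-40)**2) + 32 = (1563 + 2*1600) + 32 = (1563 + 3200) + 32 = 4763 + 32 = 4795)
sqrt(L - (-27 - 12)**2) = sqrt(4795 - (-27 - 12)**2) = sqrt(4795 - 1*(-39)**2) = sqrt(4795 - 1*1521) = sqrt(4795 - 1521) = sqrt(3274)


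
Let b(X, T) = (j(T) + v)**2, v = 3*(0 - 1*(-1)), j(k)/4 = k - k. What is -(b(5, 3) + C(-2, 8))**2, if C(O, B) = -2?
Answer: -49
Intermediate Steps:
j(k) = 0 (j(k) = 4*(k - k) = 4*0 = 0)
v = 3 (v = 3*(0 + 1) = 3*1 = 3)
b(X, T) = 9 (b(X, T) = (0 + 3)**2 = 3**2 = 9)
-(b(5, 3) + C(-2, 8))**2 = -(9 - 2)**2 = -1*7**2 = -1*49 = -49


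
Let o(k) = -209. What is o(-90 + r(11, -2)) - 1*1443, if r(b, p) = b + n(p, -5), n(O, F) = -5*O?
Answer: -1652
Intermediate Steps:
r(b, p) = b - 5*p
o(-90 + r(11, -2)) - 1*1443 = -209 - 1*1443 = -209 - 1443 = -1652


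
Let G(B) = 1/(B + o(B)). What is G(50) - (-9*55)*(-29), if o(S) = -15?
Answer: -502424/35 ≈ -14355.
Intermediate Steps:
G(B) = 1/(-15 + B) (G(B) = 1/(B - 15) = 1/(-15 + B))
G(50) - (-9*55)*(-29) = 1/(-15 + 50) - (-9*55)*(-29) = 1/35 - (-495)*(-29) = 1/35 - 1*14355 = 1/35 - 14355 = -502424/35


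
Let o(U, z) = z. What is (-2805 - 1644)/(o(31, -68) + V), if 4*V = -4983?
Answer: 17796/5255 ≈ 3.3865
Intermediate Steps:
V = -4983/4 (V = (1/4)*(-4983) = -4983/4 ≈ -1245.8)
(-2805 - 1644)/(o(31, -68) + V) = (-2805 - 1644)/(-68 - 4983/4) = -4449/(-5255/4) = -4449*(-4/5255) = 17796/5255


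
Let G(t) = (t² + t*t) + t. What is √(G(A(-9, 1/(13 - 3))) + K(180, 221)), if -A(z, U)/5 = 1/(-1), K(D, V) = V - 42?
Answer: 3*√26 ≈ 15.297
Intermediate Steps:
K(D, V) = -42 + V
A(z, U) = 5 (A(z, U) = -5/(-1) = -5*(-1) = 5)
G(t) = t + 2*t² (G(t) = (t² + t²) + t = 2*t² + t = t + 2*t²)
√(G(A(-9, 1/(13 - 3))) + K(180, 221)) = √(5*(1 + 2*5) + (-42 + 221)) = √(5*(1 + 10) + 179) = √(5*11 + 179) = √(55 + 179) = √234 = 3*√26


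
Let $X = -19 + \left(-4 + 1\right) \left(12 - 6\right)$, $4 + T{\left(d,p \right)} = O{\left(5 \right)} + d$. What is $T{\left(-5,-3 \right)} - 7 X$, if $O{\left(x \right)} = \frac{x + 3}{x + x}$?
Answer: $\frac{1254}{5} \approx 250.8$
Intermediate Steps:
$O{\left(x \right)} = \frac{3 + x}{2 x}$
$T{\left(d,p \right)} = - \frac{16}{5} + d$ ($T{\left(d,p \right)} = -4 + \left(\frac{3 + 5}{2 \cdot 5} + d\right) = -4 + \left(\frac{1}{2} \cdot \frac{1}{5} \cdot 8 + d\right) = -4 + \left(\frac{4}{5} + d\right) = - \frac{16}{5} + d$)
$X = -37$ ($X = -19 - 18 = -37$)
$T{\left(-5,-3 \right)} - 7 X = \left(- \frac{16}{5} - 5\right) - -259 = - \frac{41}{5} + 259 = \frac{1254}{5}$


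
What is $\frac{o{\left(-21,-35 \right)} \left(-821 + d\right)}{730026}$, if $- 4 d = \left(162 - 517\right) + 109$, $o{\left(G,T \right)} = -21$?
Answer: $\frac{10633}{486684} \approx 0.021848$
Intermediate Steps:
$d = \frac{123}{2}$ ($d = - \frac{\left(162 - 517\right) + 109}{4} = - \frac{-355 + 109}{4} = \left(- \frac{1}{4}\right) \left(-246\right) = \frac{123}{2} \approx 61.5$)
$\frac{o{\left(-21,-35 \right)} \left(-821 + d\right)}{730026} = \frac{\left(-21\right) \left(-821 + \frac{123}{2}\right)}{730026} = \left(-21\right) \left(- \frac{1519}{2}\right) \frac{1}{730026} = \frac{31899}{2} \cdot \frac{1}{730026} = \frac{10633}{486684}$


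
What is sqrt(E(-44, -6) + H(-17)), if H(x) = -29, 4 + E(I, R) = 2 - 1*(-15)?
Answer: 4*I ≈ 4.0*I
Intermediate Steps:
E(I, R) = 13 (E(I, R) = -4 + (2 - 1*(-15)) = -4 + (2 + 15) = -4 + 17 = 13)
sqrt(E(-44, -6) + H(-17)) = sqrt(13 - 29) = sqrt(-16) = 4*I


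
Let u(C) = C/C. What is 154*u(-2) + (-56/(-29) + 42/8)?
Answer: 18697/116 ≈ 161.18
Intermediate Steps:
u(C) = 1
154*u(-2) + (-56/(-29) + 42/8) = 154*1 + (-56/(-29) + 42/8) = 154 + (-56*(-1/29) + 42*(1/8)) = 154 + (56/29 + 21/4) = 154 + 833/116 = 18697/116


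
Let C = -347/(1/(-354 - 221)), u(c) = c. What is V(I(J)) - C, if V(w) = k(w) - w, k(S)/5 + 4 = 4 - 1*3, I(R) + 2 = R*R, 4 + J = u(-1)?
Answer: -199563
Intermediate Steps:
J = -5 (J = -4 - 1 = -5)
I(R) = -2 + R² (I(R) = -2 + R*R = -2 + R²)
k(S) = -15 (k(S) = -20 + 5*(4 - 1*3) = -20 + 5*(4 - 3) = -20 + 5*1 = -20 + 5 = -15)
V(w) = -15 - w
C = 199525 (C = -347/(1/(-575)) = -347/(-1/575) = -347*(-575) = 199525)
V(I(J)) - C = (-15 - (-2 + (-5)²)) - 1*199525 = (-15 - (-2 + 25)) - 199525 = (-15 - 1*23) - 199525 = (-15 - 23) - 199525 = -38 - 199525 = -199563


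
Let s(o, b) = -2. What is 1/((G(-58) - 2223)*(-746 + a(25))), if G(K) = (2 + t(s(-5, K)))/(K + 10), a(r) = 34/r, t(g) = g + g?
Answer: 75/124147777 ≈ 6.0412e-7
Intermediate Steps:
t(g) = 2*g
G(K) = -2/(10 + K) (G(K) = (2 + 2*(-2))/(K + 10) = (2 - 4)/(10 + K) = -2/(10 + K))
1/((G(-58) - 2223)*(-746 + a(25))) = 1/((-2/(10 - 58) - 2223)*(-746 + 34/25)) = 1/((-2/(-48) - 2223)*(-746 + 34*(1/25))) = 1/((-2*(-1/48) - 2223)*(-746 + 34/25)) = 1/((1/24 - 2223)*(-18616/25)) = 1/(-53351/24*(-18616/25)) = 1/(124147777/75) = 75/124147777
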